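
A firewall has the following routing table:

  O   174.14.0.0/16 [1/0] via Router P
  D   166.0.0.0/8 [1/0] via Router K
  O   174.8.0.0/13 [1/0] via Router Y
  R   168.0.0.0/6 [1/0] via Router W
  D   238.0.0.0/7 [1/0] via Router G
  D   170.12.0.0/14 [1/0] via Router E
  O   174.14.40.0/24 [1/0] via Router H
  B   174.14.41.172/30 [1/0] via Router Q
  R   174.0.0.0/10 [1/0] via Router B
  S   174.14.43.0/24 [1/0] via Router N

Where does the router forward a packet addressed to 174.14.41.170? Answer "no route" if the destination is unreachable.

Routes whose prefix contains 174.14.41.170:
  174.0.0.0/10 (174.0.0.0 - 174.63.255.255) -> Router B
  174.8.0.0/13 (174.8.0.0 - 174.15.255.255) -> Router Y
  174.14.0.0/16 (174.14.0.0 - 174.14.255.255) -> Router P
More-specific entries that do NOT match:
  174.14.41.172/30 (174.14.41.172 - 174.14.41.175) does not contain 174.14.41.170
  174.14.40.0/24 (174.14.40.0 - 174.14.40.255) does not contain 174.14.41.170
  174.14.43.0/24 (174.14.43.0 - 174.14.43.255) does not contain 174.14.41.170
Longest matching prefix is /16 -> next hop Router P.

Router P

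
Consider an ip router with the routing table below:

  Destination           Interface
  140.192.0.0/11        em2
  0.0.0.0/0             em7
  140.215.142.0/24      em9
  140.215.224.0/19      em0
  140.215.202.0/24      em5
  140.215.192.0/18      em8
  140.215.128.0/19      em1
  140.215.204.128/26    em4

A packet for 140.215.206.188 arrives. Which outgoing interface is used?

em8

Routes whose prefix contains 140.215.206.188:
  0.0.0.0/0 (default, matches everything) -> em7
  140.192.0.0/11 (140.192.0.0 - 140.223.255.255) -> em2
  140.215.192.0/18 (140.215.192.0 - 140.215.255.255) -> em8
More-specific entries that do NOT match:
  140.215.204.128/26 (140.215.204.128 - 140.215.204.191) does not contain 140.215.206.188
  140.215.142.0/24 (140.215.142.0 - 140.215.142.255) does not contain 140.215.206.188
  140.215.202.0/24 (140.215.202.0 - 140.215.202.255) does not contain 140.215.206.188
  140.215.224.0/19 (140.215.224.0 - 140.215.255.255) does not contain 140.215.206.188
  140.215.128.0/19 (140.215.128.0 - 140.215.159.255) does not contain 140.215.206.188
Longest matching prefix is /18 -> interface em8.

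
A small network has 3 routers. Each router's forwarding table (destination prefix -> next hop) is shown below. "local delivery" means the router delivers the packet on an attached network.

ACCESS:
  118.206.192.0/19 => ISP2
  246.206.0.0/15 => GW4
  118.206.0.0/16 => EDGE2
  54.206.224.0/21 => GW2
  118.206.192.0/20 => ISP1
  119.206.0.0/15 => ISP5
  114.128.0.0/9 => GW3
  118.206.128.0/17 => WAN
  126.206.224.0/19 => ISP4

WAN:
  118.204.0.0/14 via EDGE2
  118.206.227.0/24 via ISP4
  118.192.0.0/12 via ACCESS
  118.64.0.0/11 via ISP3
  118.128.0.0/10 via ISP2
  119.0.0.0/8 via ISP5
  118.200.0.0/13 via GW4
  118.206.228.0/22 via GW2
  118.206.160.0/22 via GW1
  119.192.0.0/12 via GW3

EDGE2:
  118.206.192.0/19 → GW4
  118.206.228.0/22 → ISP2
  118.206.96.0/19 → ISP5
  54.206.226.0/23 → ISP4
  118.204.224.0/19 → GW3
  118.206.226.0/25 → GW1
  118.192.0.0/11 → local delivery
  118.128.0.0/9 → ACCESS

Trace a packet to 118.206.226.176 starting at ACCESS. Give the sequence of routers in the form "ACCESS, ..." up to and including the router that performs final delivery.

At ACCESS: longest match for 118.206.226.176 is 118.206.128.0/17 -> WAN
At WAN: longest match for 118.206.226.176 is 118.204.0.0/14 -> EDGE2
At EDGE2: longest match for 118.206.226.176 is 118.192.0.0/11 -> local delivery

ACCESS, WAN, EDGE2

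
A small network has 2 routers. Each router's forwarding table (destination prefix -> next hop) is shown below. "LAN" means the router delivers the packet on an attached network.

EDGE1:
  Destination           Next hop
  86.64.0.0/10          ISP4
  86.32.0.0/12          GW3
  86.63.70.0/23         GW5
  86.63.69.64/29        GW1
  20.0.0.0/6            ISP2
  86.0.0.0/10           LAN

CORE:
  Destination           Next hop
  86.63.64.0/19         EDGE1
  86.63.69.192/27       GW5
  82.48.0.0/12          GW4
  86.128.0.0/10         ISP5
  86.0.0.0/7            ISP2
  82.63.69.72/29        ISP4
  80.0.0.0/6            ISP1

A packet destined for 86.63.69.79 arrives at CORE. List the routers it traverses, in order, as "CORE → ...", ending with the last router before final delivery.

At CORE: longest match for 86.63.69.79 is 86.63.64.0/19 -> EDGE1
At EDGE1: longest match for 86.63.69.79 is 86.0.0.0/10 -> LAN

CORE → EDGE1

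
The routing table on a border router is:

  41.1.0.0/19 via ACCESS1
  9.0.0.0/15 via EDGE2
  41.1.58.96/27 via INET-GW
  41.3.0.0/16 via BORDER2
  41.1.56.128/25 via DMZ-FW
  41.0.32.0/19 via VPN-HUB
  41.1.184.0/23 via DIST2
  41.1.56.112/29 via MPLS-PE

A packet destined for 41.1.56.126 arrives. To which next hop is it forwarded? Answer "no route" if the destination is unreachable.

no route

No entry's prefix contains 41.1.56.126; there is no default route.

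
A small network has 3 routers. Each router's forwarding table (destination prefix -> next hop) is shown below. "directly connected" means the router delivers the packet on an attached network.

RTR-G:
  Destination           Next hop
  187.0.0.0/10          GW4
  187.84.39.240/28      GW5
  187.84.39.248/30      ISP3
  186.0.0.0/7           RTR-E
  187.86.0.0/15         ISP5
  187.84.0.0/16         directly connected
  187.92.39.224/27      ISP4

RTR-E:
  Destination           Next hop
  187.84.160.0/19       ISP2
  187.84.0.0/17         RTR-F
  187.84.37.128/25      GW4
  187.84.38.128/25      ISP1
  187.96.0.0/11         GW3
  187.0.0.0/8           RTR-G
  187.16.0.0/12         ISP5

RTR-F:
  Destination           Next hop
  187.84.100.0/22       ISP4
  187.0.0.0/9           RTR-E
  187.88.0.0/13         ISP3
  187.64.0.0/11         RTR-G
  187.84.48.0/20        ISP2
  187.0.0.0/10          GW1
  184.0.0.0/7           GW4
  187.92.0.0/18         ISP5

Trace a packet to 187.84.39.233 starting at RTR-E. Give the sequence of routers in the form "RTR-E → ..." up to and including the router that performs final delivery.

At RTR-E: longest match for 187.84.39.233 is 187.84.0.0/17 -> RTR-F
At RTR-F: longest match for 187.84.39.233 is 187.64.0.0/11 -> RTR-G
At RTR-G: longest match for 187.84.39.233 is 187.84.0.0/16 -> directly connected

RTR-E → RTR-F → RTR-G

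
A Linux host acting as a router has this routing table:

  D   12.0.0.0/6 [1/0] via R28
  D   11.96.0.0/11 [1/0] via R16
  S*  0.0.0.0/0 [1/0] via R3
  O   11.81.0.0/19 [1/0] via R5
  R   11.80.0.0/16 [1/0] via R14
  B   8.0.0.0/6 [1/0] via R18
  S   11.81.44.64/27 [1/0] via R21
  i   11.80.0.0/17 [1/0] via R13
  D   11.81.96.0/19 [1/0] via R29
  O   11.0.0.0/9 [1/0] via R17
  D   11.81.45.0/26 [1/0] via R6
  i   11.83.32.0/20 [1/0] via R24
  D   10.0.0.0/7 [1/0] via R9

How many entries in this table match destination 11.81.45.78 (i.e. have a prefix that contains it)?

Prefixes containing 11.81.45.78:
  0.0.0.0/0 (default, matches everything)
  8.0.0.0/6 (8.0.0.0 - 11.255.255.255)
  10.0.0.0/7 (10.0.0.0 - 11.255.255.255)
  11.0.0.0/9 (11.0.0.0 - 11.127.255.255)
Total matching entries: 4.

4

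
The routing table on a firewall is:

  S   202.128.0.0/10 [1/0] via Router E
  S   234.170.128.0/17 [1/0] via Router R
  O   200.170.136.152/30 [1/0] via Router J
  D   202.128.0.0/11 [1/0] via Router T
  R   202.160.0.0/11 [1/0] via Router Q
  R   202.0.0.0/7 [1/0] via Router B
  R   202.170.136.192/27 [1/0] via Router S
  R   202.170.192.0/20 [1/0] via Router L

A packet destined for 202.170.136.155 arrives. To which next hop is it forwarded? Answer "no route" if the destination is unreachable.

Routes whose prefix contains 202.170.136.155:
  202.0.0.0/7 (202.0.0.0 - 203.255.255.255) -> Router B
  202.128.0.0/10 (202.128.0.0 - 202.191.255.255) -> Router E
  202.160.0.0/11 (202.160.0.0 - 202.191.255.255) -> Router Q
More-specific entries that do NOT match:
  200.170.136.152/30 (200.170.136.152 - 200.170.136.155) does not contain 202.170.136.155
  202.170.136.192/27 (202.170.136.192 - 202.170.136.223) does not contain 202.170.136.155
  202.170.192.0/20 (202.170.192.0 - 202.170.207.255) does not contain 202.170.136.155
  234.170.128.0/17 (234.170.128.0 - 234.170.255.255) does not contain 202.170.136.155
Longest matching prefix is /11 -> next hop Router Q.

Router Q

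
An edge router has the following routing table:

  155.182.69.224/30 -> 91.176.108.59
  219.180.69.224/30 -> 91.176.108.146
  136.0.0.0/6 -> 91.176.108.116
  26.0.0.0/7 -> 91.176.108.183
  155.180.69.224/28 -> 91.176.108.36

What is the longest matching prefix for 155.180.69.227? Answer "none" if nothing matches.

Entries matching 155.180.69.227:
  155.180.69.224/28 (155.180.69.224 - 155.180.69.239)
Most specific is 155.180.69.224/28.

155.180.69.224/28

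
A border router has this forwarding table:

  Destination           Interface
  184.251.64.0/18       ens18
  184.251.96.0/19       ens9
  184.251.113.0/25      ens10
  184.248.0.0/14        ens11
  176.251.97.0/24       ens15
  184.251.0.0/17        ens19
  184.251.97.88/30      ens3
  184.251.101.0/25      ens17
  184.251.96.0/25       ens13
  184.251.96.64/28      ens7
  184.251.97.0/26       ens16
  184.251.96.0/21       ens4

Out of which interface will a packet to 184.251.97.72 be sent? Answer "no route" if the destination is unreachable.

Routes whose prefix contains 184.251.97.72:
  184.248.0.0/14 (184.248.0.0 - 184.251.255.255) -> ens11
  184.251.0.0/17 (184.251.0.0 - 184.251.127.255) -> ens19
  184.251.64.0/18 (184.251.64.0 - 184.251.127.255) -> ens18
  184.251.96.0/19 (184.251.96.0 - 184.251.127.255) -> ens9
  184.251.96.0/21 (184.251.96.0 - 184.251.103.255) -> ens4
More-specific entries that do NOT match:
  184.251.97.88/30 (184.251.97.88 - 184.251.97.91) does not contain 184.251.97.72
  184.251.96.64/28 (184.251.96.64 - 184.251.96.79) does not contain 184.251.97.72
  184.251.97.0/26 (184.251.97.0 - 184.251.97.63) does not contain 184.251.97.72
  184.251.113.0/25 (184.251.113.0 - 184.251.113.127) does not contain 184.251.97.72
  184.251.101.0/25 (184.251.101.0 - 184.251.101.127) does not contain 184.251.97.72
  184.251.96.0/25 (184.251.96.0 - 184.251.96.127) does not contain 184.251.97.72
  176.251.97.0/24 (176.251.97.0 - 176.251.97.255) does not contain 184.251.97.72
Longest matching prefix is /21 -> interface ens4.

ens4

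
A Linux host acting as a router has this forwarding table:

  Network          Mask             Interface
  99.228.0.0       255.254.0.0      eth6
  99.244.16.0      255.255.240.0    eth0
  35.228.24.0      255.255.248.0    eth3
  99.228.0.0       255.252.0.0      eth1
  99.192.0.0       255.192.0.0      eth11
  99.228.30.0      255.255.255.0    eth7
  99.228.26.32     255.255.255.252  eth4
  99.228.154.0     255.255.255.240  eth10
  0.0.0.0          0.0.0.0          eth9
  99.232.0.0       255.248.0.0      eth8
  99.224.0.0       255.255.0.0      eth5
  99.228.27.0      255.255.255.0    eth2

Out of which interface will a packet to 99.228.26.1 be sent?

Routes whose prefix contains 99.228.26.1:
  0.0.0.0/0 (default, matches everything) -> eth9
  99.192.0.0/10 (99.192.0.0 - 99.255.255.255) -> eth11
  99.228.0.0/14 (99.228.0.0 - 99.231.255.255) -> eth1
  99.228.0.0/15 (99.228.0.0 - 99.229.255.255) -> eth6
More-specific entries that do NOT match:
  99.228.26.32/30 (99.228.26.32 - 99.228.26.35) does not contain 99.228.26.1
  99.228.154.0/28 (99.228.154.0 - 99.228.154.15) does not contain 99.228.26.1
  99.228.30.0/24 (99.228.30.0 - 99.228.30.255) does not contain 99.228.26.1
  99.228.27.0/24 (99.228.27.0 - 99.228.27.255) does not contain 99.228.26.1
  35.228.24.0/21 (35.228.24.0 - 35.228.31.255) does not contain 99.228.26.1
  99.244.16.0/20 (99.244.16.0 - 99.244.31.255) does not contain 99.228.26.1
  99.224.0.0/16 (99.224.0.0 - 99.224.255.255) does not contain 99.228.26.1
Longest matching prefix is /15 -> interface eth6.

eth6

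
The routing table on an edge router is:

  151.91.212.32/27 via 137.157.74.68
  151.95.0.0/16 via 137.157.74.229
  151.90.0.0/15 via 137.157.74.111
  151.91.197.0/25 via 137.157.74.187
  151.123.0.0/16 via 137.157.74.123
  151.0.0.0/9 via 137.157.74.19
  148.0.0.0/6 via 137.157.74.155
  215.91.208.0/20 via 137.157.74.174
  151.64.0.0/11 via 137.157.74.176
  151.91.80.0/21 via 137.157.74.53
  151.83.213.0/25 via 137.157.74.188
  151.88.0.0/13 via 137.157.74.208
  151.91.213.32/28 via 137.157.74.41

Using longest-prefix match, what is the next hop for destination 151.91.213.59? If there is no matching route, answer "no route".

Routes whose prefix contains 151.91.213.59:
  148.0.0.0/6 (148.0.0.0 - 151.255.255.255) -> 137.157.74.155
  151.0.0.0/9 (151.0.0.0 - 151.127.255.255) -> 137.157.74.19
  151.64.0.0/11 (151.64.0.0 - 151.95.255.255) -> 137.157.74.176
  151.88.0.0/13 (151.88.0.0 - 151.95.255.255) -> 137.157.74.208
  151.90.0.0/15 (151.90.0.0 - 151.91.255.255) -> 137.157.74.111
More-specific entries that do NOT match:
  151.91.213.32/28 (151.91.213.32 - 151.91.213.47) does not contain 151.91.213.59
  151.91.212.32/27 (151.91.212.32 - 151.91.212.63) does not contain 151.91.213.59
  151.91.197.0/25 (151.91.197.0 - 151.91.197.127) does not contain 151.91.213.59
  151.83.213.0/25 (151.83.213.0 - 151.83.213.127) does not contain 151.91.213.59
  151.91.80.0/21 (151.91.80.0 - 151.91.87.255) does not contain 151.91.213.59
  215.91.208.0/20 (215.91.208.0 - 215.91.223.255) does not contain 151.91.213.59
  151.95.0.0/16 (151.95.0.0 - 151.95.255.255) does not contain 151.91.213.59
  151.123.0.0/16 (151.123.0.0 - 151.123.255.255) does not contain 151.91.213.59
Longest matching prefix is /15 -> next hop 137.157.74.111.

137.157.74.111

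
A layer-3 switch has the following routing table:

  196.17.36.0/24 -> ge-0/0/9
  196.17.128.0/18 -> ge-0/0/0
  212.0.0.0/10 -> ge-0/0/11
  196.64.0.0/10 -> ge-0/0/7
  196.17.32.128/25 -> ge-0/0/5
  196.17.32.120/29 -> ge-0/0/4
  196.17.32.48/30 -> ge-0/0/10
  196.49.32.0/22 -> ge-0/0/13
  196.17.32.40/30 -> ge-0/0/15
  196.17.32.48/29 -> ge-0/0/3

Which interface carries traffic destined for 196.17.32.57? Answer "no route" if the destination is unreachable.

No entry's prefix contains 196.17.32.57; there is no default route.

no route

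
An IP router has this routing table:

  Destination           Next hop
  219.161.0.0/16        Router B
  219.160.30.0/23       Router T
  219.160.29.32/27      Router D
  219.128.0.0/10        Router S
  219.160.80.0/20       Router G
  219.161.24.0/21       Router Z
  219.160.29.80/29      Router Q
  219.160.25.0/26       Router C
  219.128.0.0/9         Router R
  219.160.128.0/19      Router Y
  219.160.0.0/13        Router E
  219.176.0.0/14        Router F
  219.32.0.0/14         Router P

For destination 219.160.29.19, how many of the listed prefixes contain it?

Prefixes containing 219.160.29.19:
  219.128.0.0/9 (219.128.0.0 - 219.255.255.255)
  219.128.0.0/10 (219.128.0.0 - 219.191.255.255)
  219.160.0.0/13 (219.160.0.0 - 219.167.255.255)
Total matching entries: 3.

3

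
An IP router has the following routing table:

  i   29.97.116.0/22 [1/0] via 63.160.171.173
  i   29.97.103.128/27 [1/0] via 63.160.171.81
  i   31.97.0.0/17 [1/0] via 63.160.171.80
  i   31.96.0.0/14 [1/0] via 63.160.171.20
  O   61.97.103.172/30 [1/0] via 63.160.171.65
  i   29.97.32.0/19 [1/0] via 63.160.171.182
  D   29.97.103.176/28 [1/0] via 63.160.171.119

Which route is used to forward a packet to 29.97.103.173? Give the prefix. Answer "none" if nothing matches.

none

29.97.103.173 is outside every listed prefix and there is no default route.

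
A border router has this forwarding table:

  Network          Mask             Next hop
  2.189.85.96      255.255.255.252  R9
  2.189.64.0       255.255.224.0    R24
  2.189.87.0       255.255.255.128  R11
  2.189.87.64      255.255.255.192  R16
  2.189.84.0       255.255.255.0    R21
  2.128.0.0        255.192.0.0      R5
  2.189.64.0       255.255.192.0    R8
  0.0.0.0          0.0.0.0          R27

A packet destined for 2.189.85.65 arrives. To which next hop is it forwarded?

R24

Routes whose prefix contains 2.189.85.65:
  0.0.0.0/0 (default, matches everything) -> R27
  2.128.0.0/10 (2.128.0.0 - 2.191.255.255) -> R5
  2.189.64.0/18 (2.189.64.0 - 2.189.127.255) -> R8
  2.189.64.0/19 (2.189.64.0 - 2.189.95.255) -> R24
More-specific entries that do NOT match:
  2.189.85.96/30 (2.189.85.96 - 2.189.85.99) does not contain 2.189.85.65
  2.189.87.64/26 (2.189.87.64 - 2.189.87.127) does not contain 2.189.85.65
  2.189.87.0/25 (2.189.87.0 - 2.189.87.127) does not contain 2.189.85.65
  2.189.84.0/24 (2.189.84.0 - 2.189.84.255) does not contain 2.189.85.65
Longest matching prefix is /19 -> next hop R24.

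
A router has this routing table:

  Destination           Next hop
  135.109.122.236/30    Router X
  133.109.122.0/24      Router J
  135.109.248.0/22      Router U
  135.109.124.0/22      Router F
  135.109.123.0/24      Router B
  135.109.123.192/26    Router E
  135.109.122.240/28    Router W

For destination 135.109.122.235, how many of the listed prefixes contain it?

No listed prefix contains 135.109.122.235.
Total matching entries: 0.

0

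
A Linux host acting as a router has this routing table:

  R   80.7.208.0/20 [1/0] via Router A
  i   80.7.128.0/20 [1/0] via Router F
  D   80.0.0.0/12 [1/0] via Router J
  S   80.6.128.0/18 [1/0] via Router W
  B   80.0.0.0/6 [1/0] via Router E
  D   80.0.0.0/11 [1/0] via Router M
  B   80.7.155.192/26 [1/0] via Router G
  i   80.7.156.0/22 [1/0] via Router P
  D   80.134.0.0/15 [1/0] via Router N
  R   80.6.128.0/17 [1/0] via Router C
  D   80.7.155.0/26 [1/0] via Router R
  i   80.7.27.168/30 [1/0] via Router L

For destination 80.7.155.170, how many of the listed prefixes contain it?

3

Prefixes containing 80.7.155.170:
  80.0.0.0/6 (80.0.0.0 - 83.255.255.255)
  80.0.0.0/11 (80.0.0.0 - 80.31.255.255)
  80.0.0.0/12 (80.0.0.0 - 80.15.255.255)
Total matching entries: 3.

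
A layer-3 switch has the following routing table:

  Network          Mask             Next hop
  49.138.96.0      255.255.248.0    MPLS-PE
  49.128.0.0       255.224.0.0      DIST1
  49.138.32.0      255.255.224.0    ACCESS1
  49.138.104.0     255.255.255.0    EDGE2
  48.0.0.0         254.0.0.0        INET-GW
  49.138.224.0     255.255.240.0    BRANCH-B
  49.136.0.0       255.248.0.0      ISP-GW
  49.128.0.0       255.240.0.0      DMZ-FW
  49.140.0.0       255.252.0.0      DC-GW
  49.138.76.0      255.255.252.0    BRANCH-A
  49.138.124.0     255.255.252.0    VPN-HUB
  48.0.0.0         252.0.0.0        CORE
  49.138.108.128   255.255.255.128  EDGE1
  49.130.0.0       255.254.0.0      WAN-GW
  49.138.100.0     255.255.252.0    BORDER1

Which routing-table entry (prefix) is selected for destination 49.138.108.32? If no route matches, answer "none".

49.136.0.0/13

Entries matching 49.138.108.32:
  48.0.0.0/6 (48.0.0.0 - 51.255.255.255)
  48.0.0.0/7 (48.0.0.0 - 49.255.255.255)
  49.128.0.0/11 (49.128.0.0 - 49.159.255.255)
  49.128.0.0/12 (49.128.0.0 - 49.143.255.255)
  49.136.0.0/13 (49.136.0.0 - 49.143.255.255)
Most specific is 49.136.0.0/13.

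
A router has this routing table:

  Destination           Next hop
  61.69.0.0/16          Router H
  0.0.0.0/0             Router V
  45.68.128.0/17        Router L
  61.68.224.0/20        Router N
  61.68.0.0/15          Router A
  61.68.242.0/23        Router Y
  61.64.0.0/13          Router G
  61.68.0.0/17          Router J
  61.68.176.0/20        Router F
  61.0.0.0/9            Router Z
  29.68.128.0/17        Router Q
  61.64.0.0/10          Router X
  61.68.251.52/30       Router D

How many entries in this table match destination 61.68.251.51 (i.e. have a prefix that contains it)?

Prefixes containing 61.68.251.51:
  0.0.0.0/0 (default, matches everything)
  61.0.0.0/9 (61.0.0.0 - 61.127.255.255)
  61.64.0.0/10 (61.64.0.0 - 61.127.255.255)
  61.64.0.0/13 (61.64.0.0 - 61.71.255.255)
  61.68.0.0/15 (61.68.0.0 - 61.69.255.255)
Total matching entries: 5.

5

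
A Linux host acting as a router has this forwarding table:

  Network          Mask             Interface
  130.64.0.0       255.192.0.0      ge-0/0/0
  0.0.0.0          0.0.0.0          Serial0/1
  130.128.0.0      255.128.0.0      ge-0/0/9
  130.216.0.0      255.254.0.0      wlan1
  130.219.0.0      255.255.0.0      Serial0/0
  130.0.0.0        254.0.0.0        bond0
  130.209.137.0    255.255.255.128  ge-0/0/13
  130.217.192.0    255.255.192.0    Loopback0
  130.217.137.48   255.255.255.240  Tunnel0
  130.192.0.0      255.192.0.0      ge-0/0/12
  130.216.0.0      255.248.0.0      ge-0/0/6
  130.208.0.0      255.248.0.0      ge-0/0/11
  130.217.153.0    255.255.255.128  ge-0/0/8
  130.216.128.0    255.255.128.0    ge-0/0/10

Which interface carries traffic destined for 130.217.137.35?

Routes whose prefix contains 130.217.137.35:
  0.0.0.0/0 (default, matches everything) -> Serial0/1
  130.0.0.0/7 (130.0.0.0 - 131.255.255.255) -> bond0
  130.128.0.0/9 (130.128.0.0 - 130.255.255.255) -> ge-0/0/9
  130.192.0.0/10 (130.192.0.0 - 130.255.255.255) -> ge-0/0/12
  130.216.0.0/13 (130.216.0.0 - 130.223.255.255) -> ge-0/0/6
  130.216.0.0/15 (130.216.0.0 - 130.217.255.255) -> wlan1
More-specific entries that do NOT match:
  130.217.137.48/28 (130.217.137.48 - 130.217.137.63) does not contain 130.217.137.35
  130.209.137.0/25 (130.209.137.0 - 130.209.137.127) does not contain 130.217.137.35
  130.217.153.0/25 (130.217.153.0 - 130.217.153.127) does not contain 130.217.137.35
  130.217.192.0/18 (130.217.192.0 - 130.217.255.255) does not contain 130.217.137.35
  130.216.128.0/17 (130.216.128.0 - 130.216.255.255) does not contain 130.217.137.35
  130.219.0.0/16 (130.219.0.0 - 130.219.255.255) does not contain 130.217.137.35
Longest matching prefix is /15 -> interface wlan1.

wlan1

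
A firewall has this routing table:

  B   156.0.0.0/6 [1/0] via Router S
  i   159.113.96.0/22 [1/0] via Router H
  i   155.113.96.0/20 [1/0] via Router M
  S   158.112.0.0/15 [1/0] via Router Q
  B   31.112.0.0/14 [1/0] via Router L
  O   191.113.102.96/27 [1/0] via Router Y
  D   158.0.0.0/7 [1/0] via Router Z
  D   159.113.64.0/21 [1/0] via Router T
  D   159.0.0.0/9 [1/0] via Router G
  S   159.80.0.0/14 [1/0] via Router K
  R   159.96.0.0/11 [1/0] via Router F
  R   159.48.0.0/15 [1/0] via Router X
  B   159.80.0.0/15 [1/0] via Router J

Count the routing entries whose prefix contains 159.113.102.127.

4

Prefixes containing 159.113.102.127:
  156.0.0.0/6 (156.0.0.0 - 159.255.255.255)
  158.0.0.0/7 (158.0.0.0 - 159.255.255.255)
  159.0.0.0/9 (159.0.0.0 - 159.127.255.255)
  159.96.0.0/11 (159.96.0.0 - 159.127.255.255)
Total matching entries: 4.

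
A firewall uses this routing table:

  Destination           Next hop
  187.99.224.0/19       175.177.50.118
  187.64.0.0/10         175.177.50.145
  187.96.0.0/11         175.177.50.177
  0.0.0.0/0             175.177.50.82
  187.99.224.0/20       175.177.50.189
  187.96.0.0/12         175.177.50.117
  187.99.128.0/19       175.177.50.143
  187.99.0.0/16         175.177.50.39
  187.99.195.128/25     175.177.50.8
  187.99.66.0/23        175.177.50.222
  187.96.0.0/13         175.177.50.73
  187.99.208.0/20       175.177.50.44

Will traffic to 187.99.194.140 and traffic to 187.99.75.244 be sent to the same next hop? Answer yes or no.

187.99.194.140: longest match 187.99.0.0/16 -> 175.177.50.39
187.99.75.244: longest match 187.99.0.0/16 -> 175.177.50.39

yes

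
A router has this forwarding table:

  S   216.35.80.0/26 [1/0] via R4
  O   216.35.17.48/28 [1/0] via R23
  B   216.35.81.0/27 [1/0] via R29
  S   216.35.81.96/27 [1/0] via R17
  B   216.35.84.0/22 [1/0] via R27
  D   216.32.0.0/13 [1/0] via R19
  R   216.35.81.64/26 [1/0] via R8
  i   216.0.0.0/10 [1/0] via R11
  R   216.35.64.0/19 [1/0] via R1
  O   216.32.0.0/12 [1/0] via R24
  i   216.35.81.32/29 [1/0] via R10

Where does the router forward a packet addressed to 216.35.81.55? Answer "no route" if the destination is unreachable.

R1

Routes whose prefix contains 216.35.81.55:
  216.0.0.0/10 (216.0.0.0 - 216.63.255.255) -> R11
  216.32.0.0/12 (216.32.0.0 - 216.47.255.255) -> R24
  216.32.0.0/13 (216.32.0.0 - 216.39.255.255) -> R19
  216.35.64.0/19 (216.35.64.0 - 216.35.95.255) -> R1
More-specific entries that do NOT match:
  216.35.81.32/29 (216.35.81.32 - 216.35.81.39) does not contain 216.35.81.55
  216.35.17.48/28 (216.35.17.48 - 216.35.17.63) does not contain 216.35.81.55
  216.35.81.0/27 (216.35.81.0 - 216.35.81.31) does not contain 216.35.81.55
  216.35.81.96/27 (216.35.81.96 - 216.35.81.127) does not contain 216.35.81.55
  216.35.80.0/26 (216.35.80.0 - 216.35.80.63) does not contain 216.35.81.55
  216.35.81.64/26 (216.35.81.64 - 216.35.81.127) does not contain 216.35.81.55
  216.35.84.0/22 (216.35.84.0 - 216.35.87.255) does not contain 216.35.81.55
Longest matching prefix is /19 -> next hop R1.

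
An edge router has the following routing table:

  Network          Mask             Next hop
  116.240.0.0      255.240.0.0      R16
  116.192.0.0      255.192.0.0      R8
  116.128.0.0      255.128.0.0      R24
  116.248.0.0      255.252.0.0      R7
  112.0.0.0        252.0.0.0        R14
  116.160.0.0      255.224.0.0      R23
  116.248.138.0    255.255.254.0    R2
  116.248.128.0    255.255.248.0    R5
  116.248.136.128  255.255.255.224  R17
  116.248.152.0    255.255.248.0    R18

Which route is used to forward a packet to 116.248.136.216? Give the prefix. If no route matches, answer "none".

Entries matching 116.248.136.216:
  116.128.0.0/9 (116.128.0.0 - 116.255.255.255)
  116.192.0.0/10 (116.192.0.0 - 116.255.255.255)
  116.240.0.0/12 (116.240.0.0 - 116.255.255.255)
  116.248.0.0/14 (116.248.0.0 - 116.251.255.255)
Most specific is 116.248.0.0/14.

116.248.0.0/14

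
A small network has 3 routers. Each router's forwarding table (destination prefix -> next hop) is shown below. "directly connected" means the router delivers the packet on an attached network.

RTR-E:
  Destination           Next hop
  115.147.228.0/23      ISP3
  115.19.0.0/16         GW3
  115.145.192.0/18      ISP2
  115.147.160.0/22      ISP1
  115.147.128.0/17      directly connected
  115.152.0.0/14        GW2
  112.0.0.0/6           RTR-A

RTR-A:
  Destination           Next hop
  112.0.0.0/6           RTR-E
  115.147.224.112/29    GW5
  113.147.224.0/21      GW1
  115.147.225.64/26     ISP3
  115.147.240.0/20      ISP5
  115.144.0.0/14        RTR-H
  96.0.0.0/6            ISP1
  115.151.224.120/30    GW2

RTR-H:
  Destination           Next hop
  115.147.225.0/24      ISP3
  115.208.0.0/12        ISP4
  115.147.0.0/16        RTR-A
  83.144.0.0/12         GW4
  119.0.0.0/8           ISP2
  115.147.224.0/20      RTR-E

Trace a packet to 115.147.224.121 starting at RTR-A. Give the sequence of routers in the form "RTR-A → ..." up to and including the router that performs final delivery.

At RTR-A: longest match for 115.147.224.121 is 115.144.0.0/14 -> RTR-H
At RTR-H: longest match for 115.147.224.121 is 115.147.224.0/20 -> RTR-E
At RTR-E: longest match for 115.147.224.121 is 115.147.128.0/17 -> directly connected

RTR-A → RTR-H → RTR-E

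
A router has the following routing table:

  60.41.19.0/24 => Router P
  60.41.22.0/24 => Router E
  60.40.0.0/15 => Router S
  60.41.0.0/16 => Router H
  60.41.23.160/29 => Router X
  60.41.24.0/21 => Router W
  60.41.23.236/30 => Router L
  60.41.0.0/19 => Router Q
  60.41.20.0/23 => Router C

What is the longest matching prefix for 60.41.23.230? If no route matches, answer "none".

60.41.0.0/19

Entries matching 60.41.23.230:
  60.40.0.0/15 (60.40.0.0 - 60.41.255.255)
  60.41.0.0/16 (60.41.0.0 - 60.41.255.255)
  60.41.0.0/19 (60.41.0.0 - 60.41.31.255)
Most specific is 60.41.0.0/19.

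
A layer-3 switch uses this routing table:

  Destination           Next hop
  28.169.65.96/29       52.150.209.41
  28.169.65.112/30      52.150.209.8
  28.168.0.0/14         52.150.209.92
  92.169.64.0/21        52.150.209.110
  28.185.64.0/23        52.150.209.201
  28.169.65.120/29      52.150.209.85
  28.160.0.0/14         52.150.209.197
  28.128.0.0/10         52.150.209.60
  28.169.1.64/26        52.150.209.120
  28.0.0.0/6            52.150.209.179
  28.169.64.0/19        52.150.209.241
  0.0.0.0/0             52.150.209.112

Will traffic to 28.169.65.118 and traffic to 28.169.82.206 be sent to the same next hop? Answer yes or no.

yes

28.169.65.118: longest match 28.169.64.0/19 -> 52.150.209.241
28.169.82.206: longest match 28.169.64.0/19 -> 52.150.209.241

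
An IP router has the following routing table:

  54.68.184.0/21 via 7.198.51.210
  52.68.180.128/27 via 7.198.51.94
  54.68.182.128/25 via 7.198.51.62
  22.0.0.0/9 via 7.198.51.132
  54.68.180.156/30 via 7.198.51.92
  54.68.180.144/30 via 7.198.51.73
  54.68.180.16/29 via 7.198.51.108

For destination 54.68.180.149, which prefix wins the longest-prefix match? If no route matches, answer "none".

54.68.180.149 is outside every listed prefix and there is no default route.

none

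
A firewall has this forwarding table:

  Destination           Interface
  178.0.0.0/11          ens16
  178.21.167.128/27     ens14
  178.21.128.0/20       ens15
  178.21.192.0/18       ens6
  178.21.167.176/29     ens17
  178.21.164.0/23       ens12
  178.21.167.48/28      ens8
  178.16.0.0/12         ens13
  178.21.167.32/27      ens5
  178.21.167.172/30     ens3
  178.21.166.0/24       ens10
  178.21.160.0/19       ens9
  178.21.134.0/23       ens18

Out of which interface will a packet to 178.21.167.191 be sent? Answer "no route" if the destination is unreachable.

ens9

Routes whose prefix contains 178.21.167.191:
  178.0.0.0/11 (178.0.0.0 - 178.31.255.255) -> ens16
  178.16.0.0/12 (178.16.0.0 - 178.31.255.255) -> ens13
  178.21.160.0/19 (178.21.160.0 - 178.21.191.255) -> ens9
More-specific entries that do NOT match:
  178.21.167.172/30 (178.21.167.172 - 178.21.167.175) does not contain 178.21.167.191
  178.21.167.176/29 (178.21.167.176 - 178.21.167.183) does not contain 178.21.167.191
  178.21.167.48/28 (178.21.167.48 - 178.21.167.63) does not contain 178.21.167.191
  178.21.167.128/27 (178.21.167.128 - 178.21.167.159) does not contain 178.21.167.191
  178.21.167.32/27 (178.21.167.32 - 178.21.167.63) does not contain 178.21.167.191
  178.21.166.0/24 (178.21.166.0 - 178.21.166.255) does not contain 178.21.167.191
  178.21.164.0/23 (178.21.164.0 - 178.21.165.255) does not contain 178.21.167.191
  178.21.134.0/23 (178.21.134.0 - 178.21.135.255) does not contain 178.21.167.191
  178.21.128.0/20 (178.21.128.0 - 178.21.143.255) does not contain 178.21.167.191
Longest matching prefix is /19 -> interface ens9.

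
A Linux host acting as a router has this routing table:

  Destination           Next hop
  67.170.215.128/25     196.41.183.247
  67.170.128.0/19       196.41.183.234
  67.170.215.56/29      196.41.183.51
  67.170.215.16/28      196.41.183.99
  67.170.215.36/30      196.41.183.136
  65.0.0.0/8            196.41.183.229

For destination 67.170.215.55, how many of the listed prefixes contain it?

No listed prefix contains 67.170.215.55.
Total matching entries: 0.

0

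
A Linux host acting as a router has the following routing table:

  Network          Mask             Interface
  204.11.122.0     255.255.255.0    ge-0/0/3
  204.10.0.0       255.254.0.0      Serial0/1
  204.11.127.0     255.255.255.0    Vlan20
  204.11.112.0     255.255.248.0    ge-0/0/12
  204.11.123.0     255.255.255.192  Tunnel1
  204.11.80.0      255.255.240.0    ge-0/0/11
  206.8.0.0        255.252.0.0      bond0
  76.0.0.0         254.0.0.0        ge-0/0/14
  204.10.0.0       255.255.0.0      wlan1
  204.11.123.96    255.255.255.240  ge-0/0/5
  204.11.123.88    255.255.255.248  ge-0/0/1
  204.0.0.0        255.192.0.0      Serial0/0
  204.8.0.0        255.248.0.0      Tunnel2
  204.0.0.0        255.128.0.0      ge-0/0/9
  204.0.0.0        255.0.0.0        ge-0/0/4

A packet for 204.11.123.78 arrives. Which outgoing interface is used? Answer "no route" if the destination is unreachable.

Routes whose prefix contains 204.11.123.78:
  204.0.0.0/8 (204.0.0.0 - 204.255.255.255) -> ge-0/0/4
  204.0.0.0/9 (204.0.0.0 - 204.127.255.255) -> ge-0/0/9
  204.0.0.0/10 (204.0.0.0 - 204.63.255.255) -> Serial0/0
  204.8.0.0/13 (204.8.0.0 - 204.15.255.255) -> Tunnel2
  204.10.0.0/15 (204.10.0.0 - 204.11.255.255) -> Serial0/1
More-specific entries that do NOT match:
  204.11.123.88/29 (204.11.123.88 - 204.11.123.95) does not contain 204.11.123.78
  204.11.123.96/28 (204.11.123.96 - 204.11.123.111) does not contain 204.11.123.78
  204.11.123.0/26 (204.11.123.0 - 204.11.123.63) does not contain 204.11.123.78
  204.11.122.0/24 (204.11.122.0 - 204.11.122.255) does not contain 204.11.123.78
  204.11.127.0/24 (204.11.127.0 - 204.11.127.255) does not contain 204.11.123.78
  204.11.112.0/21 (204.11.112.0 - 204.11.119.255) does not contain 204.11.123.78
  204.11.80.0/20 (204.11.80.0 - 204.11.95.255) does not contain 204.11.123.78
  204.10.0.0/16 (204.10.0.0 - 204.10.255.255) does not contain 204.11.123.78
Longest matching prefix is /15 -> interface Serial0/1.

Serial0/1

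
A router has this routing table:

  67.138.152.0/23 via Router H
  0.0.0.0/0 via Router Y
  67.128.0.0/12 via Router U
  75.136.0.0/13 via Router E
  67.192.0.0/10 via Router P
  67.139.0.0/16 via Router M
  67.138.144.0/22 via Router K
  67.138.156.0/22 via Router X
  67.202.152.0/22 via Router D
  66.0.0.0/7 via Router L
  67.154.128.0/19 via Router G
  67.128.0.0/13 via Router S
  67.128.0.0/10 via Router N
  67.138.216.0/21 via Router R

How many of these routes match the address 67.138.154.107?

Prefixes containing 67.138.154.107:
  0.0.0.0/0 (default, matches everything)
  66.0.0.0/7 (66.0.0.0 - 67.255.255.255)
  67.128.0.0/10 (67.128.0.0 - 67.191.255.255)
  67.128.0.0/12 (67.128.0.0 - 67.143.255.255)
Total matching entries: 4.

4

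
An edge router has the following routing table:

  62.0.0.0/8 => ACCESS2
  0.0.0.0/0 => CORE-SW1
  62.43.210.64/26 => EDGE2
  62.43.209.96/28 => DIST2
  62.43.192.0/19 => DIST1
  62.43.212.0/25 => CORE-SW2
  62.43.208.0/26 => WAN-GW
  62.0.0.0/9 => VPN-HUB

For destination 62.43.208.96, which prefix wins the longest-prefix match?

62.43.192.0/19

Entries matching 62.43.208.96:
  0.0.0.0/0 (default, matches everything)
  62.0.0.0/8 (62.0.0.0 - 62.255.255.255)
  62.0.0.0/9 (62.0.0.0 - 62.127.255.255)
  62.43.192.0/19 (62.43.192.0 - 62.43.223.255)
Most specific is 62.43.192.0/19.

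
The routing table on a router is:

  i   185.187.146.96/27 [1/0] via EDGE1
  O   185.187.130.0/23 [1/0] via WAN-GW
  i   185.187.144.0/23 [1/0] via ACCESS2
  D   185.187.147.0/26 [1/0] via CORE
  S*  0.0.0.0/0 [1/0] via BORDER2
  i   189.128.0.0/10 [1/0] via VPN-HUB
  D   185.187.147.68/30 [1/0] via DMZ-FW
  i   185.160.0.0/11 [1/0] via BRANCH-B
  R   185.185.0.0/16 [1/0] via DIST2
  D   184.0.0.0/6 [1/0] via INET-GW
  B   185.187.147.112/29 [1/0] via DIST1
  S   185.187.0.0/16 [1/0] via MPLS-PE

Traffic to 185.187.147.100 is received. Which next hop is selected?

Routes whose prefix contains 185.187.147.100:
  0.0.0.0/0 (default, matches everything) -> BORDER2
  184.0.0.0/6 (184.0.0.0 - 187.255.255.255) -> INET-GW
  185.160.0.0/11 (185.160.0.0 - 185.191.255.255) -> BRANCH-B
  185.187.0.0/16 (185.187.0.0 - 185.187.255.255) -> MPLS-PE
More-specific entries that do NOT match:
  185.187.147.68/30 (185.187.147.68 - 185.187.147.71) does not contain 185.187.147.100
  185.187.147.112/29 (185.187.147.112 - 185.187.147.119) does not contain 185.187.147.100
  185.187.146.96/27 (185.187.146.96 - 185.187.146.127) does not contain 185.187.147.100
  185.187.147.0/26 (185.187.147.0 - 185.187.147.63) does not contain 185.187.147.100
  185.187.130.0/23 (185.187.130.0 - 185.187.131.255) does not contain 185.187.147.100
  185.187.144.0/23 (185.187.144.0 - 185.187.145.255) does not contain 185.187.147.100
Longest matching prefix is /16 -> next hop MPLS-PE.

MPLS-PE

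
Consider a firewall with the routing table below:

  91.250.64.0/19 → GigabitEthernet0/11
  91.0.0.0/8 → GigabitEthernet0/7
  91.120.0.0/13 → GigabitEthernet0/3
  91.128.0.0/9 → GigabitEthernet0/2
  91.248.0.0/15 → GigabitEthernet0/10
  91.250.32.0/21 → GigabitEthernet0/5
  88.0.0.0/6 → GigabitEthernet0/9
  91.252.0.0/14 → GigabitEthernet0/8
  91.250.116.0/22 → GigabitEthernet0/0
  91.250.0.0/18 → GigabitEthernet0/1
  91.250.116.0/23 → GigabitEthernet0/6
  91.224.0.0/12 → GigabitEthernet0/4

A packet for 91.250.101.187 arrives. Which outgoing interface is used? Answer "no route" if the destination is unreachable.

GigabitEthernet0/2

Routes whose prefix contains 91.250.101.187:
  88.0.0.0/6 (88.0.0.0 - 91.255.255.255) -> GigabitEthernet0/9
  91.0.0.0/8 (91.0.0.0 - 91.255.255.255) -> GigabitEthernet0/7
  91.128.0.0/9 (91.128.0.0 - 91.255.255.255) -> GigabitEthernet0/2
More-specific entries that do NOT match:
  91.250.116.0/23 (91.250.116.0 - 91.250.117.255) does not contain 91.250.101.187
  91.250.116.0/22 (91.250.116.0 - 91.250.119.255) does not contain 91.250.101.187
  91.250.32.0/21 (91.250.32.0 - 91.250.39.255) does not contain 91.250.101.187
  91.250.64.0/19 (91.250.64.0 - 91.250.95.255) does not contain 91.250.101.187
  91.250.0.0/18 (91.250.0.0 - 91.250.63.255) does not contain 91.250.101.187
  91.248.0.0/15 (91.248.0.0 - 91.249.255.255) does not contain 91.250.101.187
  91.252.0.0/14 (91.252.0.0 - 91.255.255.255) does not contain 91.250.101.187
  91.120.0.0/13 (91.120.0.0 - 91.127.255.255) does not contain 91.250.101.187
  91.224.0.0/12 (91.224.0.0 - 91.239.255.255) does not contain 91.250.101.187
Longest matching prefix is /9 -> interface GigabitEthernet0/2.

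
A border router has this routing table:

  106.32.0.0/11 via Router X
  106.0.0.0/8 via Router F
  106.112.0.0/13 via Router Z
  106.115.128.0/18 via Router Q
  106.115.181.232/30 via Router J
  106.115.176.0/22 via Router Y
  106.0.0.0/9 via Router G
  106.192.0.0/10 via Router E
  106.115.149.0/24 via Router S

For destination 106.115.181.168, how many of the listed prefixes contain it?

Prefixes containing 106.115.181.168:
  106.0.0.0/8 (106.0.0.0 - 106.255.255.255)
  106.0.0.0/9 (106.0.0.0 - 106.127.255.255)
  106.112.0.0/13 (106.112.0.0 - 106.119.255.255)
  106.115.128.0/18 (106.115.128.0 - 106.115.191.255)
Total matching entries: 4.

4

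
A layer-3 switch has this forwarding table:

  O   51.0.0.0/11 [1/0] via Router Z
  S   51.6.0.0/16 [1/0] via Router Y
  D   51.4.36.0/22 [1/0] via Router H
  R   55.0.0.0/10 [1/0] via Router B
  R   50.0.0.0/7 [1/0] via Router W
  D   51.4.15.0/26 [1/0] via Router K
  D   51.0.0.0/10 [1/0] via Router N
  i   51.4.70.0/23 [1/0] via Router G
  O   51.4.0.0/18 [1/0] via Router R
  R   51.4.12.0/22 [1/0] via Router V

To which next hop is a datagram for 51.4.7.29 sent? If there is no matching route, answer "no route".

Router R

Routes whose prefix contains 51.4.7.29:
  50.0.0.0/7 (50.0.0.0 - 51.255.255.255) -> Router W
  51.0.0.0/10 (51.0.0.0 - 51.63.255.255) -> Router N
  51.0.0.0/11 (51.0.0.0 - 51.31.255.255) -> Router Z
  51.4.0.0/18 (51.4.0.0 - 51.4.63.255) -> Router R
More-specific entries that do NOT match:
  51.4.15.0/26 (51.4.15.0 - 51.4.15.63) does not contain 51.4.7.29
  51.4.70.0/23 (51.4.70.0 - 51.4.71.255) does not contain 51.4.7.29
  51.4.36.0/22 (51.4.36.0 - 51.4.39.255) does not contain 51.4.7.29
  51.4.12.0/22 (51.4.12.0 - 51.4.15.255) does not contain 51.4.7.29
Longest matching prefix is /18 -> next hop Router R.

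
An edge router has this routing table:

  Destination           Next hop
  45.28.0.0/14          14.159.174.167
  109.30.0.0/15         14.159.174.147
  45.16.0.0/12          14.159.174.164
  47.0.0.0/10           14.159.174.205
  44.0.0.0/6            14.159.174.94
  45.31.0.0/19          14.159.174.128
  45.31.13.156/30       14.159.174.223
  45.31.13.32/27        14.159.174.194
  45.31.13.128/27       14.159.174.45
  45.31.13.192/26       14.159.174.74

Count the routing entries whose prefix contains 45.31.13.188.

4

Prefixes containing 45.31.13.188:
  44.0.0.0/6 (44.0.0.0 - 47.255.255.255)
  45.16.0.0/12 (45.16.0.0 - 45.31.255.255)
  45.28.0.0/14 (45.28.0.0 - 45.31.255.255)
  45.31.0.0/19 (45.31.0.0 - 45.31.31.255)
Total matching entries: 4.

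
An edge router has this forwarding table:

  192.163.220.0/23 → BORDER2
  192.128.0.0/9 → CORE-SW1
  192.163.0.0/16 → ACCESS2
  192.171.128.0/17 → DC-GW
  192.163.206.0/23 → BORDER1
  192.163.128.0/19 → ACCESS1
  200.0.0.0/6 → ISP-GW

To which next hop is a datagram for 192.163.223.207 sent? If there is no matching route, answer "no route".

ACCESS2

Routes whose prefix contains 192.163.223.207:
  192.128.0.0/9 (192.128.0.0 - 192.255.255.255) -> CORE-SW1
  192.163.0.0/16 (192.163.0.0 - 192.163.255.255) -> ACCESS2
More-specific entries that do NOT match:
  192.163.220.0/23 (192.163.220.0 - 192.163.221.255) does not contain 192.163.223.207
  192.163.206.0/23 (192.163.206.0 - 192.163.207.255) does not contain 192.163.223.207
  192.163.128.0/19 (192.163.128.0 - 192.163.159.255) does not contain 192.163.223.207
  192.171.128.0/17 (192.171.128.0 - 192.171.255.255) does not contain 192.163.223.207
Longest matching prefix is /16 -> next hop ACCESS2.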